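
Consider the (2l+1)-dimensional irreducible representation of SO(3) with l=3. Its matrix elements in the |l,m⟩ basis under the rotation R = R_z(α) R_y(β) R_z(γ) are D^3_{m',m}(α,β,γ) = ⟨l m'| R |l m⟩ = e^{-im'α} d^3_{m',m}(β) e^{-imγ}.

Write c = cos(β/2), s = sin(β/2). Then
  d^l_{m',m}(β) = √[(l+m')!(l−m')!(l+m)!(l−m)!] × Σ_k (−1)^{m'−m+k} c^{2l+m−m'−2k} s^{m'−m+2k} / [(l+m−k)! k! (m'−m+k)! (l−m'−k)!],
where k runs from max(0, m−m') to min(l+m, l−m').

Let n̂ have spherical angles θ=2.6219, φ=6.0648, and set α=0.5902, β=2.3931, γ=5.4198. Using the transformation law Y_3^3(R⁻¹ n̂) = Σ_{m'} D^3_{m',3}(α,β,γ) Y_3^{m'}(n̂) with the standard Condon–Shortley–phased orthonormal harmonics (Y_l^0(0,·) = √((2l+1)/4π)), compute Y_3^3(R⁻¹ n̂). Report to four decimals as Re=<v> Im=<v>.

Re=-0.0498 Im=-0.0075

Need the full column D^3_{m',3} for m'=−3..3 at α=0.5902, β=2.3931, γ=5.4198.
cos(β/2)=0.365571, sin(β/2)=0.930783
d^3_{-3,3}: single k=6 term ⇒ +0.650267;  D = -0.223972-0.610478i
d^3_{-2,3}: single k=5 term ⇒ +0.625591;  D = -0.505877-0.368040i
d^3_{-1,3}: single k=4 term ⇒ +0.388494;  D = -0.388202-0.015056i
d^3_{0,3}: single k=3 term ⇒ +0.176188;  D = -0.150072+0.092307i
d^3_{1,3}: single k=2 term ⇒ +0.059928;  D = -0.024936+0.054494i
d^3_{2,3}: single k=1 term ⇒ +0.014886;  D = +0.002387+0.014694i
d^3_{3,3}: single k=0 term ⇒ +0.002387;  D = +0.001629+0.001744i
Y_3^{m'}(θ=2.6219,φ=6.0648) and Σ D·Y over m':
  (-0.2240-0.6105i)·(+0.0405+0.0311i)  (-0.5059-0.3680i)·(-0.1982-0.0925i)  (-0.3882-0.0151i)·(+0.4335+0.0962i)  (-0.1501+0.0923i)·(-0.2484+0.0000i)  (-0.0249+0.0545i)·(-0.4335+0.0962i)  (+0.0024+0.0147i)·(-0.1982+0.0925i)  (+0.0016+0.0017i)·(-0.0405+0.0311i)
Y_3^3(R⁻¹ n̂) = -0.049801-0.007477i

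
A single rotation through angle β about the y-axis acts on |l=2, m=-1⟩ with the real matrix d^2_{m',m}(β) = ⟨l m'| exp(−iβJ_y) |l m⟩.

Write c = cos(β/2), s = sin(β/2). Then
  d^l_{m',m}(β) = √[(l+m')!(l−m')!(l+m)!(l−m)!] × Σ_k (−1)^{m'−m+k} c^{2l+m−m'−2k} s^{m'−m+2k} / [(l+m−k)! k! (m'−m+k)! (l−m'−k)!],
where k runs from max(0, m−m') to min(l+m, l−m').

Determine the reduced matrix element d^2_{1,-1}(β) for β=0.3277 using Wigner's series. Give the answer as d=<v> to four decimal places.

d^2_{1,-1}(β=0.3277) via Wigner's sum:
Half-angle: c=0.986607, s=0.163118. N=√(6·1·1·6)=6.000000
The bounds max(0,m−m')=0 and min(l+m,l−m')=1 give 2 terms
  k=0: (−1)^2·6.0000/(2)·0.9866^2·0.1631^2 = +0.077698
  k=1: (−1)^3·6.0000/(6)·0.9866^0·0.1631^4 = -0.000708
d^2_{1,-1}(0.3277) = +0.077698 -0.000708 = +0.076990

d=0.0770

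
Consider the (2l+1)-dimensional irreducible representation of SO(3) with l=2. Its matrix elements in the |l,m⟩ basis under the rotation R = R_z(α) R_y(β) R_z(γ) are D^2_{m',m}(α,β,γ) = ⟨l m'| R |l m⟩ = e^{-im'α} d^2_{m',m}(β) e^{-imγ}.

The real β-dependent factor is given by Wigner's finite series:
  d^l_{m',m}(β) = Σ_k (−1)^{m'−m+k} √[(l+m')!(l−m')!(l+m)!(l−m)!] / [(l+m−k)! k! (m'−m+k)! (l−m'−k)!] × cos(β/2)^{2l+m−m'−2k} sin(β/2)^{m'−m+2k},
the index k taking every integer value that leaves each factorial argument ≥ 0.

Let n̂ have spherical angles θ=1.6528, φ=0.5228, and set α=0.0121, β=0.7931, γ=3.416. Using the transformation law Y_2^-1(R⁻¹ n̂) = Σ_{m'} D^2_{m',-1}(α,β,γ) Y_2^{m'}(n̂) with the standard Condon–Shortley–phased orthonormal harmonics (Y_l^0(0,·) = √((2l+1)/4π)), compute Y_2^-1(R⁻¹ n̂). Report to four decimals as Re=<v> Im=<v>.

Need the full column D^2_{m',-1} for m'=−2..2 at α=0.0121, β=0.7931, γ=3.416.
cos(β/2)=0.922399, sin(β/2)=0.386238
d^2_{-2,-1}: single k=1 term ⇒ +0.606236;  D = -0.579409-0.178348i
d^2_{-1,-1}: k∈[0..1] ⇒ +0.723895 -0.380776 = +0.343118;  D = -0.329132-0.096967i
d^2_{0,-1}: k∈[0..1] ⇒ -0.742485 +0.130185 = -0.612300;  D = +0.589391+0.165919i
d^2_{1,-1}: k∈[0..1] ⇒ +0.380776 -0.022255 = +0.358521;  D = -0.346258-0.092968i
d^2_{2,-1}: single k=0 term ⇒ -0.106296;  D = +0.102986+0.026319i
Y_2^{m'}(θ=1.6528,φ=0.5228) and Σ D·Y over m':
  (-0.5794-0.1783i)·(+0.1924-0.3320i)  (-0.3291-0.0970i)·(-0.0546+0.0315i)  (+0.5894+0.1659i)·(-0.3090+0.0000i)  (-0.3463-0.0930i)·(+0.0546+0.0315i)  (+0.1030+0.0263i)·(+0.1924+0.3320i)
Y_2^-1(R⁻¹ n̂) = -0.336696+0.124964i

Re=-0.3367 Im=0.1250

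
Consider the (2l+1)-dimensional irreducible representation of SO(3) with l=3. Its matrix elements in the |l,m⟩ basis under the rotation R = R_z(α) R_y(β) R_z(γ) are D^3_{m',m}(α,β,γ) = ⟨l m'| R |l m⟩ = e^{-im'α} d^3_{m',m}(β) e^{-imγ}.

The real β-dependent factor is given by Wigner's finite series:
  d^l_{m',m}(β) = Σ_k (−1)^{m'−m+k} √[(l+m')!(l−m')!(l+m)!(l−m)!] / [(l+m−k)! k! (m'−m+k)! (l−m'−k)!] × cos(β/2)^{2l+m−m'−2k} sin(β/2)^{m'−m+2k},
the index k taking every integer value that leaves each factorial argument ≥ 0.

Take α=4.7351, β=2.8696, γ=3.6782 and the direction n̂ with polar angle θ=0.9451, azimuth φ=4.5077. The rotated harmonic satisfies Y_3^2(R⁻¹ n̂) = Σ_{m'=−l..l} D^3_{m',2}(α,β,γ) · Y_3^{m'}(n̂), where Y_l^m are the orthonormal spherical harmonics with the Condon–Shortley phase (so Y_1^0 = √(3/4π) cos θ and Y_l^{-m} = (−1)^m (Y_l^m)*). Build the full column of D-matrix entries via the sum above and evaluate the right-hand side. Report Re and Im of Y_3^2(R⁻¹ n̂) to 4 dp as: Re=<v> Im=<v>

Need the full column D^3_{m',2} for m'=−3..3 at α=4.7351, β=2.8696, γ=3.6782.
cos(β/2)=0.135578, sin(β/2)=0.990767
d^3_{-3,2}: single k=5 term ⇒ +0.317045;  D = +0.267651+0.169942i
d^3_{-2,2}: k∈[4..5] ⇒ +0.088559 -0.945864 = -0.857305;  D = +0.442978-0.733991i
d^3_{-1,2}: k∈[3..4] ⇒ +0.015329 -0.409303 = -0.393974;  D = +0.341841+0.195858i
d^3_{0,2}: k∈[2..3] ⇒ +0.001817 -0.097011 = -0.095195;  D = -0.045437+0.083651i
d^3_{1,2}: k∈[1..2] ⇒ +0.000144 -0.015329 = -0.015185;  D = -0.013505-0.006943i
d^3_{2,2}: k∈[0..1] ⇒ +0.000006 -0.001658 = -0.001652;  D = +0.000722-0.001486i
d^3_{3,2}: single k=0 term ⇒ -0.000111;  D = +0.000101+0.000046i
Y_3^{m'}(θ=0.9451,φ=4.5077) and Σ D·Y over m':
  (+0.2677+0.1699i)·(+0.1280-0.1816i)  (+0.4430-0.7340i)·(-0.3607-0.1565i)  (+0.3418+0.1959i)·(-0.0381+0.1834i)  (-0.0454+0.0837i)·(-0.2808+0.0000i)  (-0.0135-0.0069i)·(+0.0381+0.1834i)  (+0.0007-0.0015i)·(-0.3607+0.1565i)  (+0.0001+0.0000i)·(-0.1280-0.1816i)
Y_3^2(R⁻¹ n̂) = -0.245009+0.198223i

Re=-0.2450 Im=0.1982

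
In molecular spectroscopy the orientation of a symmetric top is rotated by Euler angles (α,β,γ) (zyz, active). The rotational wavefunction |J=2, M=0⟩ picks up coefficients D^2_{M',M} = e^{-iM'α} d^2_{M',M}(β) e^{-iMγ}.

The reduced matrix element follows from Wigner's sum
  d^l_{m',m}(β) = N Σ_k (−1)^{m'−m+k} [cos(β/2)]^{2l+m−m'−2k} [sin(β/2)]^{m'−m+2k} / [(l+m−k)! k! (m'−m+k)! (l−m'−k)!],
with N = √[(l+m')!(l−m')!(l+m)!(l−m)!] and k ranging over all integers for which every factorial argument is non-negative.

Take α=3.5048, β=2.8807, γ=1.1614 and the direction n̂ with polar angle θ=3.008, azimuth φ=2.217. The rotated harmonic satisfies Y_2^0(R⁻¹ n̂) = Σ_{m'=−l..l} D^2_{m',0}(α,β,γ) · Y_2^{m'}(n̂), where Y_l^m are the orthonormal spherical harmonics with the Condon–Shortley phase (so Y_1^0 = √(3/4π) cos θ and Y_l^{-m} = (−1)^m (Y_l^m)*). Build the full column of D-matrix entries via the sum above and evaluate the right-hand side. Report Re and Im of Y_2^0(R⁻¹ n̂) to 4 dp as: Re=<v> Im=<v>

Need the full column D^2_{m',0} for m'=−2..2 at α=3.5048, β=2.8807, γ=1.1614.
cos(β/2)=0.130077, sin(β/2)=0.991504
d^2_{-2,0}: single k=2 term ⇒ +0.040744;  D = +0.030459+0.027062i
d^2_{-1,0}: k∈[1..2] ⇒ +0.005345 -0.310569 = -0.305224;  D = +0.285312+0.108438i
d^2_{0,0}: k∈[0..2] ⇒ +0.000286 -0.066535 +0.966446 = +0.900198;  D = +0.900198+0.000000i
d^2_{1,0}: k∈[0..1] ⇒ -0.005345 +0.310569 = +0.305224;  D = -0.285312+0.108438i
d^2_{2,0}: single k=0 term ⇒ +0.040744;  D = +0.030459-0.027062i
Y_2^{m'}(θ=3.008,φ=2.217) and Σ D·Y over m':
  (+0.0305+0.0271i)·(-0.0019+0.0066i)  (+0.2853+0.1084i)·(+0.0614+0.0814i)  (+0.9002+0.0000i)·(+0.6140+0.0000i)  (-0.2853+0.1084i)·(-0.0614+0.0814i)  (+0.0305-0.0271i)·(-0.0019-0.0066i)
Y_2^0(R⁻¹ n̂) = +0.569631-0.000000i

Re=0.5696 Im=0.0000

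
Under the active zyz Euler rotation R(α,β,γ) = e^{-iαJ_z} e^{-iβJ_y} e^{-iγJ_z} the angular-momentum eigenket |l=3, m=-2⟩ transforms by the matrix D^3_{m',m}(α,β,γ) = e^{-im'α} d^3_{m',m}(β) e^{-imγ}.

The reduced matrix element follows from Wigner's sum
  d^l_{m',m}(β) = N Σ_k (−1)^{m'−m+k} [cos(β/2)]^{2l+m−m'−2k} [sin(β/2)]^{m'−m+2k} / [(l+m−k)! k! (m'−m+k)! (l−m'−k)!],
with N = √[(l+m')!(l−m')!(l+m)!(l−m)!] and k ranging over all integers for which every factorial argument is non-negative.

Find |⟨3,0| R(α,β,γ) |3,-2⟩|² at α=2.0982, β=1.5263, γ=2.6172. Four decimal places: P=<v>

Split into d^3_{0,-2}(β=1.5263) × two z-phases.
c=cos(1.5263/2)=0.722662, s=sin(1.5263/2)=0.691201; N=√[6·6·1·120]=65.726707
k∈{0,1} keeps every argument non-negative
  k=0: (−1)^2·65.7267/(12)·0.7227^4·0.6912^2 = +0.713693
  k=1: (−1)^3·65.7267/(12)·0.7227^2·0.6912^4 = -0.652904
d^3_{0,-2}(1.5263) = +0.713693 -0.652904 = +0.060788
|D^3_{0,-2}|² = |d^3_{0,-2}(β)|² = (+0.060788)² = 0.003695 (the z-rotation phases have unit modulus)

P=0.0037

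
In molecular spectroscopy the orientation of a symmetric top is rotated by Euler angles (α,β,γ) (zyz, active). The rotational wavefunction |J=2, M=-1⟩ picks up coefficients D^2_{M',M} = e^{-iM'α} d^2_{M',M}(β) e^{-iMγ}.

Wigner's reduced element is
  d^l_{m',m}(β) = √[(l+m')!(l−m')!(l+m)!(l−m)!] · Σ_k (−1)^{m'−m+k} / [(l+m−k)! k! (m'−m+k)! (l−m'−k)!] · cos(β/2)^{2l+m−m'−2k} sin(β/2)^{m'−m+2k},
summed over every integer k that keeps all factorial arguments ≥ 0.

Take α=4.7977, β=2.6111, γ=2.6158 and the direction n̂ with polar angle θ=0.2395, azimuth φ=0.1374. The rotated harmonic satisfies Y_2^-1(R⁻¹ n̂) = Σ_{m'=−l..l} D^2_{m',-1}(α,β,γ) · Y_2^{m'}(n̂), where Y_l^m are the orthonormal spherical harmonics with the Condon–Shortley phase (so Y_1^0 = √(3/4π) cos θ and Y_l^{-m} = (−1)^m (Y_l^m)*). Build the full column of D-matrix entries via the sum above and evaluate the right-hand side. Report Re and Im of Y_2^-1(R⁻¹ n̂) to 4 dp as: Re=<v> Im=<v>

Re=-0.3488 Im=0.0238

Need the full column D^2_{m',-1} for m'=−2..2 at α=4.7977, β=2.6111, γ=2.6158.
cos(β/2)=0.262147, sin(β/2)=0.965028
d^2_{-2,-1}: single k=1 term ⇒ +0.034770;  D = +0.032600-0.012091i
d^2_{-1,-1}: k∈[0..1] ⇒ +0.004723 -0.191995 = -0.187273;  D = -0.079848-0.169397i
d^2_{0,-1}: k∈[0..1] ⇒ -0.042584 +0.577086 = +0.534501;  D = -0.462304+0.268265i
d^2_{1,-1}: k∈[0..1] ⇒ +0.191995 -0.867280 = -0.675285;  D = +0.387460+0.553069i
d^2_{2,-1}: single k=0 term ⇒ -0.471188;  D = -0.361471+0.302254i
Y_2^{m'}(θ=0.2395,φ=0.1374) and Σ D·Y over m':
  (+0.0326-0.0121i)·(+0.0209-0.0059i)  (-0.0798-0.1694i)·(+0.1764-0.0244i)  (-0.4623+0.2683i)·(+0.5775+0.0000i)  (+0.3875+0.5531i)·(-0.1764-0.0244i)  (-0.3615+0.3023i)·(+0.0209+0.0059i)
Y_2^-1(R⁻¹ n̂) = -0.348789+0.023770i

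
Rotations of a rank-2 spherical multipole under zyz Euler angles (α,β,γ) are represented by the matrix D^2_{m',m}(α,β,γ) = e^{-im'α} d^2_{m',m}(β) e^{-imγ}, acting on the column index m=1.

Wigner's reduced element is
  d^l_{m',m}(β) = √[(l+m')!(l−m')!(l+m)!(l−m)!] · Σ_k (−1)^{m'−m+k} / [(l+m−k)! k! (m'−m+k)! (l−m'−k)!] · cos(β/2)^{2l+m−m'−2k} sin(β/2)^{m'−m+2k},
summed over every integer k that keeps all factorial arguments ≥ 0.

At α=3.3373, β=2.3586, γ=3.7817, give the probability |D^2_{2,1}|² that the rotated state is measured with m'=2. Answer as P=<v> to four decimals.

P=0.0105

Split into d^2_{2,1}(β=2.3586) × two z-phases.
With c≡cos(β/2)=0.381572 and s≡sin(β/2)=0.924339, N=[24·1·6·1]^{1/2}=12.000000
The bounds max(0,m−m')=0 and min(l+m,l−m')=0 give 1 term
  k=0: (−1)^1·12.0000/(6)·0.3816^3·0.9243^1 = -0.102705
d^2_{2,1}(2.3586) = -0.102705
|D^2_{2,1}|² = |d^2_{2,1}(β)|² = (-0.102705)² = 0.010548 (the z-rotation phases have unit modulus)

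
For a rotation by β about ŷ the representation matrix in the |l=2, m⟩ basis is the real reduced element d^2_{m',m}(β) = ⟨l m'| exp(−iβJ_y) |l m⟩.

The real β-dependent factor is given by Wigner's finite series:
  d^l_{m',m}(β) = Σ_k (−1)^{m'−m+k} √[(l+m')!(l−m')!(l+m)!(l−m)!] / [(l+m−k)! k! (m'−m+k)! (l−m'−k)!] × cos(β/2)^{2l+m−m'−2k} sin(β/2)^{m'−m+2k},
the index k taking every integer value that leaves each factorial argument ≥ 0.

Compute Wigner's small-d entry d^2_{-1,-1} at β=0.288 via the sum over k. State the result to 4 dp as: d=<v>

d^2_{-1,-1}(β=0.288) via Wigner's sum:
c=cos(0.288/2)=0.989650, s=sin(0.288/2)=0.143503; N=√[1·6·1·6]=6.000000
Admissible k: 0..1 (factorial args all ≥0)
  k=0: (−1)^0·6.0000/(6)·0.9896^4·0.1435^0 = +0.959238
  k=1: (−1)^1·6.0000/(2)·0.9896^2·0.1435^2 = -0.060507
d^2_{-1,-1}(0.288) = +0.959238 -0.060507 = +0.898731

d=0.8987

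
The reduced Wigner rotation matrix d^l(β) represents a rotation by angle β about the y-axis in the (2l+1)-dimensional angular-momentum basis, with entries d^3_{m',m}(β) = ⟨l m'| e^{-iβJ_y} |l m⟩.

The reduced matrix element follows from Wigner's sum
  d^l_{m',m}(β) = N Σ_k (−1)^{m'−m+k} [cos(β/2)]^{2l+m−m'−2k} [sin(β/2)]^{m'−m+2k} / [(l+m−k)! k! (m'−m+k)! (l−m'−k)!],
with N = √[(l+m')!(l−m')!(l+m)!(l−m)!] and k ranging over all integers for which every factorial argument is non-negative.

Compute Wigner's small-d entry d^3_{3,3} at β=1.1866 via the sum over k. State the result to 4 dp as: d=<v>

d^3_{3,3}(β=1.1866) via Wigner's sum:
c=cos(1.1866/2)=0.829100, s=sin(1.1866/2)=0.559100; N=√[720·1·720·1]=720.000000
k∈{0} keeps every argument non-negative
  k=0: (−1)^0·720.0000/(720)·0.8291^6·0.5591^0 = +0.324819
d^3_{3,3}(1.1866) = +0.324819

d=0.3248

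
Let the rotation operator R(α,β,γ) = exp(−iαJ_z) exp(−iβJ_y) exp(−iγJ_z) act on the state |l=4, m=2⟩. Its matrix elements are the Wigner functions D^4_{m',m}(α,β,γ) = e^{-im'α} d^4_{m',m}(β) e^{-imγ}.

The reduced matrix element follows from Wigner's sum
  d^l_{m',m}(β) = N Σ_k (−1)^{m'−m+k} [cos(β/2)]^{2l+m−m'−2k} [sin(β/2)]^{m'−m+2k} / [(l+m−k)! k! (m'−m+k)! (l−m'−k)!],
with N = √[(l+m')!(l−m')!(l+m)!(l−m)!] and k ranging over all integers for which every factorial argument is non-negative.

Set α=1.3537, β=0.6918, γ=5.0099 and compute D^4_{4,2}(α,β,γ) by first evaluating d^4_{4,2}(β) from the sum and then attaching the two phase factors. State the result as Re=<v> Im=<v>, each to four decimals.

Split into d^4_{4,2}(β=0.6918) × two z-phases.
With c≡cos(β/2)=0.940771 and s≡sin(β/2)=0.339044, N=[40320·1·720·2]^{1/2}=7619.763776
Admissible k: 0..0 (factorial args all ≥0)
  k=0: (−1)^2·7619.7638/(1440)·0.9408^6·0.3390^2 = +0.421689
d^4_{4,2}(0.6918) = +0.421689
D = (+0.646060+0.763287i)·(+0.421689)·(-0.828136+0.560527i) = -0.406031-0.113844i

Re=-0.4060 Im=-0.1138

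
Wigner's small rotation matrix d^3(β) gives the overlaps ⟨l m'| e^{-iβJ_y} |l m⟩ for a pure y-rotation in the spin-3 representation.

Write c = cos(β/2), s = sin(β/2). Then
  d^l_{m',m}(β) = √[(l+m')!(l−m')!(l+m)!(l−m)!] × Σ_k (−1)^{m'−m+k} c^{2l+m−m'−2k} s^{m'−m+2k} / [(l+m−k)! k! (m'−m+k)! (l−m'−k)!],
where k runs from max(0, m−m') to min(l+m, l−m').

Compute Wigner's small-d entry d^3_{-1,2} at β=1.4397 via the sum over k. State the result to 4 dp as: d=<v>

d=0.4743

d^3_{-1,2}(β=1.4397) via Wigner's sum:
c=cos(1.4397/2)=0.751905, s=sin(1.4397/2)=0.659272; N=√[2·24·120·1]=75.894664
The bounds max(0,m−m')=3 and min(l+m,l−m')=4 give 2 terms
  k=3: (−1)^0·75.8947/(12)·0.7519^3·0.6593^3 = +0.770392
  k=4: (−1)^1·75.8947/(24)·0.7519^1·0.6593^5 = -0.296132
d^3_{-1,2}(1.4397) = +0.770392 -0.296132 = +0.474260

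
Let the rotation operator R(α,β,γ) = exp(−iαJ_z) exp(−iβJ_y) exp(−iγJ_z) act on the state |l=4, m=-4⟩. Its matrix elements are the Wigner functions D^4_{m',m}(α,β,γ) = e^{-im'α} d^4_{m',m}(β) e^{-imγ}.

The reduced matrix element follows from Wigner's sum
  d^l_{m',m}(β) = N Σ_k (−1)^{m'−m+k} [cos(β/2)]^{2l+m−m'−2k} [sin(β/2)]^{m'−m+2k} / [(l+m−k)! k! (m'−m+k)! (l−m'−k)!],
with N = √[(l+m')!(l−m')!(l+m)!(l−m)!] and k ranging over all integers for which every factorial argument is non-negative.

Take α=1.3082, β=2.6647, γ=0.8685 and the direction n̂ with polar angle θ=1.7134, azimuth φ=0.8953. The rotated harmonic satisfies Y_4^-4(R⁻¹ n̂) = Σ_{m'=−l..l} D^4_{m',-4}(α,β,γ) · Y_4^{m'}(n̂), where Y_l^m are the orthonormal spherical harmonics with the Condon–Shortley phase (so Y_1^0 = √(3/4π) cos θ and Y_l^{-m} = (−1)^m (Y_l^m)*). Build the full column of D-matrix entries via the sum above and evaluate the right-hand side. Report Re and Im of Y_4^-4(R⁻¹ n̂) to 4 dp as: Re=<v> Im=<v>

Need the full column D^4_{m',-4} for m'=−4..4 at α=1.3082, β=2.6647, γ=0.8685.
cos(β/2)=0.236193, sin(β/2)=0.971706
d^4_{-4,-4}: single k=0 term ⇒ +0.000010;  D = -0.000007+0.000006i
d^4_{-3,-4}: single k=0 term ⇒ -0.000113;  D = -0.000050-0.000101i
d^4_{-2,-4}: single k=0 term ⇒ +0.000867;  D = +0.000851-0.000166i
d^4_{-1,-4}: single k=0 term ⇒ -0.005047;  D = -0.000352+0.005035i
d^4_{0,-4}: single k=0 term ⇒ +0.023214;  D = -0.021944-0.007575i
d^4_{1,-4}: single k=0 term ⇒ -0.085422;  D = +0.047880-0.070742i
d^4_{2,-4}: single k=0 term ⇒ +0.248498;  D = +0.162581+0.187933i
d^4_{3,-4}: single k=0 term ⇒ -0.546458;  D = -0.491914+0.237986i
d^4_{4,-4}: single k=0 term ⇒ +0.794840;  D = -0.148554-0.780834i
Y_4^{m'}(θ=1.7134,φ=0.8953) and Σ D·Y over m':
  (-0.0000+0.0000i)·(-0.3844+0.1808i)  (-0.0000-0.0001i)·(+0.1549+0.0759i)  (+0.0009-0.0002i)·(+0.0614+0.2747i)  (-0.0004+0.0050i)·(+0.1190-0.1485i)  (-0.0219-0.0076i)·(+0.2548+0.0000i)  (+0.0479-0.0707i)·(-0.1190-0.1485i)  (+0.1626+0.1879i)·(+0.0614-0.2747i)  (-0.4919+0.2380i)·(-0.1549+0.0759i)  (-0.1486-0.7808i)·(-0.3844-0.1808i)
Y_4^-4(R⁻¹ n̂) = +0.014680+0.219933i

Re=0.0147 Im=0.2199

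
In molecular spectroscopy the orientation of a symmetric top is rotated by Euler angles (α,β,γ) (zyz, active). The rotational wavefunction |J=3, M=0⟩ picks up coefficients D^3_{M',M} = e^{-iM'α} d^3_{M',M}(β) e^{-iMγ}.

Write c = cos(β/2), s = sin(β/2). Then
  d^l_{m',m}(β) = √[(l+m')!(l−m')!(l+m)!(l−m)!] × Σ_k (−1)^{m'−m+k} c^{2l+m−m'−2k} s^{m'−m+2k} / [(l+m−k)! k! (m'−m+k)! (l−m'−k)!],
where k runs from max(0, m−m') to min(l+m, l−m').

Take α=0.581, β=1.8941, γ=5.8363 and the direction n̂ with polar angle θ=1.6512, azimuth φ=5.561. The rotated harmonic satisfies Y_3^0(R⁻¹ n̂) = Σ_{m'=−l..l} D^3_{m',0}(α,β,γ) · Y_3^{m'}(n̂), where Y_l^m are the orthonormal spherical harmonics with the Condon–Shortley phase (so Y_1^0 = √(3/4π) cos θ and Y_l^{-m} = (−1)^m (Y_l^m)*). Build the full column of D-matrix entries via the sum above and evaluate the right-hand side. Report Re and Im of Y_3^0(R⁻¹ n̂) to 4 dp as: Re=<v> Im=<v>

Re=-0.2694 Im=0.0000

Need the full column D^3_{m',0} for m'=−3..3 at α=0.581, β=1.8941, γ=5.8363.
cos(β/2)=0.584080, sin(β/2)=0.811696
d^3_{-3,0}: single k=3 term ⇒ +0.476554;  D = -0.081659+0.469506i
d^3_{-2,0}: k∈[2..3] ⇒ +0.419988 -0.811109 = -0.391121;  D = -0.155472-0.358892i
d^3_{-1,0}: k∈[1..3] ⇒ +0.191138 -1.107412 +0.712902 = -0.203372;  D = -0.170002-0.111623i
d^3_{0,0}: k∈[0..3] ⇒ +0.039704 -0.690111 +1.332788 -0.285996 = +0.396384;  D = +0.396384+0.000000i
d^3_{1,0}: k∈[0..2] ⇒ -0.191138 +1.107412 -0.712902 = +0.203372;  D = +0.170002-0.111623i
d^3_{2,0}: k∈[0..1] ⇒ +0.419988 -0.811109 = -0.391121;  D = -0.155472+0.358892i
d^3_{3,0}: single k=0 term ⇒ -0.476554;  D = +0.081659+0.469506i
Y_3^{m'}(θ=1.6512,φ=5.561) and Σ D·Y over m':
  (-0.0817+0.4695i)·(-0.2319+0.3420i)  (-0.1555-0.3589i)·(-0.0103-0.0809i)  (-0.1700-0.1116i)·(-0.2339-0.2061i)  (+0.3964+0.0000i)·(+0.0890+0.0000i)  (+0.1700-0.1116i)·(+0.2339-0.2061i)  (-0.1555+0.3589i)·(-0.0103+0.0809i)  (+0.0817+0.4695i)·(+0.2319+0.3420i)
Y_3^0(R⁻¹ n̂) = -0.269369+0.000000i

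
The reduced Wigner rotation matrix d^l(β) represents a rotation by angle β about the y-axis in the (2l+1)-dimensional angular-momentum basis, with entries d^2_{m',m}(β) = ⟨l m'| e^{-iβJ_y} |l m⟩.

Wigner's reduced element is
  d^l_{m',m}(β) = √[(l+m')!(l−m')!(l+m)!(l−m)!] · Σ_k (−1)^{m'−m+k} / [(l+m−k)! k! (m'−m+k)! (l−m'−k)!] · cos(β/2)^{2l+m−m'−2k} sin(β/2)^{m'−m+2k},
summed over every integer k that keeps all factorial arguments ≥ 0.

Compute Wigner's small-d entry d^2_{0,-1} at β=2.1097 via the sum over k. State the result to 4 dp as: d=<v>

d^2_{0,-1}(β=2.1097) via Wigner's sum:
Half-angle: c=0.493358, s=0.869826. N=√(2·2·1·6)=4.898979
The bounds max(0,m−m')=0 and min(l+m,l−m')=1 give 2 terms
  k=0: (−1)^1·4.8990/(2)·0.4934^3·0.8698^1 = -0.255856
  k=1: (−1)^2·4.8990/(2)·0.4934^1·0.8698^3 = +0.795308
d^2_{0,-1}(2.1097) = -0.255856 +0.795308 = +0.539452

d=0.5395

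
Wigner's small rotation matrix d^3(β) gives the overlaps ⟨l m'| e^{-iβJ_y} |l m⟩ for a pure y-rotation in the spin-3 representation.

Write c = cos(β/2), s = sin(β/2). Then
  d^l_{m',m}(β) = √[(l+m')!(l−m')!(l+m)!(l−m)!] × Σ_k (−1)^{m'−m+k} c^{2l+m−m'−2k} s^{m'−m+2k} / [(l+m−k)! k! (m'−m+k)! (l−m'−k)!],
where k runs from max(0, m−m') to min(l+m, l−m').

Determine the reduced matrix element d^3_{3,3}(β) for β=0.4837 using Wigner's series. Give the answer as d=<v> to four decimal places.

d=0.8376

d^3_{3,3}(β=0.4837) via Wigner's sum:
Half-angle: c=0.970897, s=0.239499. N=√(720·1·720·1)=720.000000
The bounds max(0,m−m')=0 and min(l+m,l−m')=0 give 1 term
  k=0: (−1)^0·720.0000/(720)·0.9709^6·0.2395^0 = +0.837602
d^3_{3,3}(0.4837) = +0.837602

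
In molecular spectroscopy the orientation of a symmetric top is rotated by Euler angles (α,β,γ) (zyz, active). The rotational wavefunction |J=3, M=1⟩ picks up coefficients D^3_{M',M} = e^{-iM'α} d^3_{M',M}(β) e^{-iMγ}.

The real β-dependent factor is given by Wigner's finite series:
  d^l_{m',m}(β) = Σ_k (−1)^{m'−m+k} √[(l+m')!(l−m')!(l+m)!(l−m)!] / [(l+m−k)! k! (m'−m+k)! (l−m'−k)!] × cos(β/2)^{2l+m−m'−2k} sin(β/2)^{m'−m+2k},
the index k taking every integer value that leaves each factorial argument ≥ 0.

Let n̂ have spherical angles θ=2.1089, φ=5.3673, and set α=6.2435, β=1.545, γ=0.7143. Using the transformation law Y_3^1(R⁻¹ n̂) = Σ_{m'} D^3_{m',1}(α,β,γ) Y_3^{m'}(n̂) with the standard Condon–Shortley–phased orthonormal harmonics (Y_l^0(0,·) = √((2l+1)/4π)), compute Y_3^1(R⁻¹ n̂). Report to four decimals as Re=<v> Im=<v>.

Re=0.0049 Im=0.1193

Need the full column D^3_{m',1} for m'=−3..3 at α=6.2435, β=1.545, γ=0.7143.
cos(β/2)=0.716168, sin(β/2)=0.697928
d^3_{-3,1}: single k=4 term ⇒ +0.471322;  D = +0.316915-0.348869i
d^3_{-2,1}: k∈[3..4] ⇒ +0.789781 -0.375031 = +0.414749;  D = +0.290836-0.295688i
d^3_{-1,1}: k∈[2..4] ⇒ +0.768833 -0.973558 +0.115575 = -0.089150;  D = -0.064988+0.061028i
d^3_{0,1}: k∈[1..3] ⇒ +0.455487 -1.297742 +0.410826 = -0.431429;  D = -0.325967+0.282624i
d^3_{1,1}: k∈[0..2] ⇒ +0.134924 -1.025111 +0.730169 = -0.160018;  D = -0.124966+0.099947i
d^3_{2,1}: k∈[0..1] ⇒ -0.415801 +0.789781 = +0.373980;  D = +0.301096-0.221815i
d^3_{3,1}: single k=0 term ⇒ +0.496280;  D = +0.410925-0.278269i
Y_3^{m'}(θ=2.1089,φ=5.3673) and Σ D·Y over m':
  (+0.3169-0.3489i)·(-0.2439+0.1014i)  (+0.2908-0.2957i)·(+0.0996-0.3731i)  (-0.0650+0.0610i)·(+0.0530+0.0690i)  (-0.3260+0.2826i)·(+0.3226+0.0000i)  (-0.1250+0.0999i)·(-0.0530+0.0690i)  (+0.3011-0.2218i)·(+0.0996+0.3731i)  (+0.4109-0.2783i)·(+0.2439+0.1014i)
Y_3^1(R⁻¹ n̂) = +0.004862+0.119288i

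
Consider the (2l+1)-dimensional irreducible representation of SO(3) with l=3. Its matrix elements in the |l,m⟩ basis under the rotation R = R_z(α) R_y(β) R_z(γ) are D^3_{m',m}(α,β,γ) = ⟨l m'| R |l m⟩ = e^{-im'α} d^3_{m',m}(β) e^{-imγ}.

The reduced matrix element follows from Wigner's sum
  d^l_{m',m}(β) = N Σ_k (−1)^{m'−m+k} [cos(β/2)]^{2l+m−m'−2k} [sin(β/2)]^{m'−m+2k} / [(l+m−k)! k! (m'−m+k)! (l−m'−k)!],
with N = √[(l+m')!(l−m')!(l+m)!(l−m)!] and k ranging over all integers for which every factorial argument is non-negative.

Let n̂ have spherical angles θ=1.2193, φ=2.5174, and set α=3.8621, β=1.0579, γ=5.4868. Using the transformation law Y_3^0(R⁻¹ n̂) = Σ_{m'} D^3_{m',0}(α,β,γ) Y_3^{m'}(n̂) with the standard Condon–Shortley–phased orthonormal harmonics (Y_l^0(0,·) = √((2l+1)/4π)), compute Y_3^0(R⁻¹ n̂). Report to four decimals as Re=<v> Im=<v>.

Re=-0.3128 Im=0.0000

Need the full column D^3_{m',0} for m'=−3..3 at α=3.8621, β=1.0579, γ=5.4868.
cos(β/2)=0.863337, sin(β/2)=0.504627
d^3_{-3,0}: single k=3 term ⇒ +0.369801;  D = +0.205966-0.307134i
d^3_{-2,0}: k∈[2..3] ⇒ +0.774861 -0.264731 = +0.510131;  D = +0.066020+0.505841i
d^3_{-1,0}: k∈[1..3] ⇒ +0.838425 -0.859341 +0.097864 = +0.076948;  D = -0.057824-0.050768i
d^3_{0,0}: k∈[0..3] ⇒ +0.414079 -1.273227 +0.434997 -0.016513 = -0.440664;  D = -0.440664+0.000000i
d^3_{1,0}: k∈[0..2] ⇒ -0.838425 +0.859341 -0.097864 = -0.076948;  D = +0.057824-0.050768i
d^3_{2,0}: k∈[0..1] ⇒ +0.774861 -0.264731 = +0.510131;  D = +0.066020-0.505841i
d^3_{3,0}: single k=0 term ⇒ -0.369801;  D = -0.205966-0.307134i
Y_3^{m'}(θ=1.2193,φ=2.5174) and Σ D·Y over m':
  (+0.2060-0.3071i)·(+0.1026-0.3297i)  (+0.0660+0.5058i)·(+0.0983+0.2942i)  (-0.0578-0.0508i)·(+0.1003+0.0722i)  (-0.4407+0.0000i)·(-0.3093+0.0000i)  (+0.0578-0.0508i)·(-0.1003+0.0722i)  (+0.0660-0.5058i)·(+0.0983-0.2942i)  (-0.2060-0.3071i)·(-0.1026-0.3297i)
Y_3^0(R⁻¹ n̂) = -0.312839+0.000000i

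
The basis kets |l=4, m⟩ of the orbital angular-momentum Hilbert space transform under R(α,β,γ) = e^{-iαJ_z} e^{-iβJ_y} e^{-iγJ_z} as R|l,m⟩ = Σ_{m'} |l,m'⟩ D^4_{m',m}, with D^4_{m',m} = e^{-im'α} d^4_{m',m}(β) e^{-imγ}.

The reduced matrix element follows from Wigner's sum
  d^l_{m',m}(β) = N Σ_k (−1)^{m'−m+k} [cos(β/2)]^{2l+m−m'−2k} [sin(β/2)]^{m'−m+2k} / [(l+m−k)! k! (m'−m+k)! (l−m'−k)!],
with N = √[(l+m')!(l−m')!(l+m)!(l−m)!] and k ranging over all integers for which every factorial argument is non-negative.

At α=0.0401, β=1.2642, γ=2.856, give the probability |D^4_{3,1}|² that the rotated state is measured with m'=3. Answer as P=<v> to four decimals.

D^4_{3,1}(0.0401,1.2642,2.856) = e^{-i·3·0.0401}·d^4_{3,1}(1.2642)·e^{-i·1·2.856}. Compute d first:
With c≡cos(β/2)=0.806789 and s≡sin(β/2)=0.590840, N=[5040·1·120·6]^{1/2}=1904.940944
Admissible k: 0..1 (factorial args all ≥0)
  k=0: (−1)^2·1904.9409/(240)·0.8068^6·0.5908^2 = +0.764133
  k=1: (−1)^3·1904.9409/(144)·0.8068^4·0.5908^4 = -0.683028
d^4_{3,1}(1.2642) = +0.764133 -0.683028 = +0.081105
|D^4_{3,1}|² = |d^4_{3,1}(β)|² = (+0.081105)² = 0.006578 (the z-rotation phases have unit modulus)

P=0.0066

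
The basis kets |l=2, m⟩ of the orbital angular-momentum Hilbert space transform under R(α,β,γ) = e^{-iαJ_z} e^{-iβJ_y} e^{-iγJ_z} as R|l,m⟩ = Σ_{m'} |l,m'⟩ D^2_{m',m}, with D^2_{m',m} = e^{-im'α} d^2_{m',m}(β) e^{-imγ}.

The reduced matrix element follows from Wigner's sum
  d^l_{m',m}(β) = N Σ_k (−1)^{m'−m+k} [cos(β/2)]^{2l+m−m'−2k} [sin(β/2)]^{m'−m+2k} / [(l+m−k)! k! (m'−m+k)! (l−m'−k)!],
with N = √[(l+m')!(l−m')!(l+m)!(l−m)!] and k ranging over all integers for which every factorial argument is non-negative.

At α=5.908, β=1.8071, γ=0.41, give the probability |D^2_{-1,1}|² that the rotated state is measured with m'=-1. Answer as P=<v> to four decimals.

P=0.1077

D^2_{-1,1}(5.908,1.8071,0.41) = e^{-i·-1·5.908}·d^2_{-1,1}(1.8071)·e^{-i·1·0.41}. Compute d first:
Half-angle: c=0.618825, s=0.785529. N=√(1·6·6·1)=6.000000
The bounds max(0,m−m')=2 and min(l+m,l−m')=3 give 2 terms
  k=2: (−1)^0·6.0000/(2)·0.6188^2·0.7855^2 = +0.708894
  k=3: (−1)^1·6.0000/(6)·0.6188^0·0.7855^4 = -0.380757
d^2_{-1,1}(1.8071) = +0.708894 -0.380757 = +0.328137
|D^2_{-1,1}|² = |d^2_{-1,1}(β)|² = (+0.328137)² = 0.107674 (the z-rotation phases have unit modulus)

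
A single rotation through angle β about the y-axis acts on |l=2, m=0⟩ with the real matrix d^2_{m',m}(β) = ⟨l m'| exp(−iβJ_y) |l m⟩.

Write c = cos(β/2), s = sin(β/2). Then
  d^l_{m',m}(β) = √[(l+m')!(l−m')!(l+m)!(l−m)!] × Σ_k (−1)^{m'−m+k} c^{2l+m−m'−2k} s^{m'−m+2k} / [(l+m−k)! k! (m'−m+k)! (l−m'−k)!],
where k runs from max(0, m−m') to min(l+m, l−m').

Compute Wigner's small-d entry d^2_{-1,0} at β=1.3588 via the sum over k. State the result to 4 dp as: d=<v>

d^2_{-1,0}(β=1.3588) via Wigner's sum:
c=cos(1.3588/2)=0.777950, s=sin(1.3588/2)=0.628326; N=√[1·6·2·2]=4.898979
k: max(0,(0)−(-1))=1 … min(2+(0),2−(-1))=2
  k=1: (−1)^0·4.8990/(2)·0.7779^3·0.6283^1 = +0.724629
  k=2: (−1)^1·4.8990/(2)·0.7779^1·0.6283^3 = -0.472697
d^2_{-1,0}(1.3588) = +0.724629 -0.472697 = +0.251932

d=0.2519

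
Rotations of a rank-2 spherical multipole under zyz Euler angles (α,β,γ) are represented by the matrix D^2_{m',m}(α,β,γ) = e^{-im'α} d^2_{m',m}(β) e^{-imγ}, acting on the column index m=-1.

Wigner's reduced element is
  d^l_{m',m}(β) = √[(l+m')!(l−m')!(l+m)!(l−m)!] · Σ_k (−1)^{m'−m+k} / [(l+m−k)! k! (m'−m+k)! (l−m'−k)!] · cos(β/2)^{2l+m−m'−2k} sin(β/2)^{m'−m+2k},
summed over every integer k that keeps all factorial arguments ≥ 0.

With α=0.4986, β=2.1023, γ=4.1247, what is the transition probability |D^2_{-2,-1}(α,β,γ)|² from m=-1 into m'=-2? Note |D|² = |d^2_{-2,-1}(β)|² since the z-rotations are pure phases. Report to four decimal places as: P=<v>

P=0.0452

Split into d^2_{-2,-1}(β=2.1023) × two z-phases.
With c≡cos(β/2)=0.496573 and s≡sin(β/2)=0.867995, N=[1·24·1·6]^{1/2}=12.000000
k∈{1} keeps every argument non-negative
  k=1: (−1)^0·12.0000/(6)·0.4966^3·0.8680^1 = +0.212568
d^2_{-2,-1}(2.1023) = +0.212568
|D^2_{-2,-1}|² = |d^2_{-2,-1}(β)|² = (+0.212568)² = 0.045185 (the z-rotation phases have unit modulus)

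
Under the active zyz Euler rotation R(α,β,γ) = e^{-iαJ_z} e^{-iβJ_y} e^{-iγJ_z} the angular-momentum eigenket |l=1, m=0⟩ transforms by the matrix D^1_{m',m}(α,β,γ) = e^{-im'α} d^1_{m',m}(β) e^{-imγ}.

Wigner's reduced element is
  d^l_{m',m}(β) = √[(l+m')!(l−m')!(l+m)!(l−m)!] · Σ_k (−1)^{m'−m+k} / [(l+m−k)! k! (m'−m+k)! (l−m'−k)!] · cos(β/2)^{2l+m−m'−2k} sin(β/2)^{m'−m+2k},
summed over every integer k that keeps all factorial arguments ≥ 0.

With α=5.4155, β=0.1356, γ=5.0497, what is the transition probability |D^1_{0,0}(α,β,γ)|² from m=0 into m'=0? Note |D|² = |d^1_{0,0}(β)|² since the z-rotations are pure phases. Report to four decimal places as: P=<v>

Split into d^1_{0,0}(β=0.1356) × two z-phases.
With c≡cos(β/2)=0.997702 and s≡sin(β/2)=0.067748, N=[1·1·1·1]^{1/2}=1.000000
Admissible k: 0..1 (factorial args all ≥0)
  k=0: (−1)^0·1.0000/(1)·0.9977^2·0.0677^0 = +0.995410
  k=1: (−1)^1·1.0000/(1)·0.9977^0·0.0677^2 = -0.004590
d^1_{0,0}(0.1356) = +0.995410 -0.004590 = +0.990820
|D^1_{0,0}|² = |d^1_{0,0}(β)|² = (+0.990820)² = 0.981725 (the z-rotation phases have unit modulus)

P=0.9817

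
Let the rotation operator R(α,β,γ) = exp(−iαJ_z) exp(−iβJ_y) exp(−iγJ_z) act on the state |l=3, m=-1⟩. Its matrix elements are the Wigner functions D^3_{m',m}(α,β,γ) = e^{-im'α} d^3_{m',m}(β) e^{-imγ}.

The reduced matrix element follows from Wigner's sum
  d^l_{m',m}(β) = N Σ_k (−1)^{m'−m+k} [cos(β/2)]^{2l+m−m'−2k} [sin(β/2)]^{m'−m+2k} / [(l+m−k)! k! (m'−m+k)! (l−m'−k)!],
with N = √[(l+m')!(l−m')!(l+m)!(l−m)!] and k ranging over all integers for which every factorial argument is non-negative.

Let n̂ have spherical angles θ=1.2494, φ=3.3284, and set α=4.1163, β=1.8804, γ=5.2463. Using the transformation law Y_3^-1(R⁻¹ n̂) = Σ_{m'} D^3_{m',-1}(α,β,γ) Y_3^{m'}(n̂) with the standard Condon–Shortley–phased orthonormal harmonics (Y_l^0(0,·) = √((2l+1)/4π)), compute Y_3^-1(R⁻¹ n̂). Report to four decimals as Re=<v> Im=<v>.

Re=0.0483 Im=0.1165

Need the full column D^3_{m',-1} for m'=−3..3 at α=4.1163, β=1.8804, γ=5.2463.
cos(β/2)=0.589627, sin(β/2)=0.807676
d^3_{-3,-1}: single k=2 term ⇒ +0.305371;  D = +0.095027-0.290209i
d^3_{-2,-1}: k∈[1..2] ⇒ +0.182021 -0.683082 = -0.501060;  D = -0.306522-0.396366i
d^3_{-1,-1}: k∈[0..2] ⇒ +0.042021 -0.630772 +0.887675 = +0.298924;  D = -0.298346+0.018574i
d^3_{0,-1}: k∈[0..2] ⇒ -0.199394 +1.122418 -0.702027 = +0.220997;  D = +0.112466-0.190239i
d^3_{1,-1}: k∈[0..2] ⇒ +0.473079 -1.183567 +0.277602 = -0.432885;  D = -0.184695-0.391507i
d^3_{2,-1}: k∈[0..1] ⇒ -0.683082 +0.640860 = -0.042222;  D = +0.041714+0.006530i
d^3_{3,-1}: single k=0 term ⇒ +0.572992;  D = +0.391152-0.418712i
Y_3^{m'}(θ=1.2494,φ=3.3284) and Σ D·Y over m':
  (+0.0950-0.2902i)·(-0.3018+0.1894i)  (-0.3065-0.3964i)·(+0.2706-0.1061i)  (-0.2983+0.0186i)·(+0.1510-0.0285i)  (+0.1125-0.1902i)·(-0.2948+0.0000i)  (-0.1847-0.3915i)·(-0.1510-0.0285i)  (+0.0417+0.0065i)·(+0.2706+0.1061i)  (+0.3912-0.4187i)·(+0.3018+0.1894i)
Y_3^-1(R⁻¹ n̂) = +0.048324+0.116545i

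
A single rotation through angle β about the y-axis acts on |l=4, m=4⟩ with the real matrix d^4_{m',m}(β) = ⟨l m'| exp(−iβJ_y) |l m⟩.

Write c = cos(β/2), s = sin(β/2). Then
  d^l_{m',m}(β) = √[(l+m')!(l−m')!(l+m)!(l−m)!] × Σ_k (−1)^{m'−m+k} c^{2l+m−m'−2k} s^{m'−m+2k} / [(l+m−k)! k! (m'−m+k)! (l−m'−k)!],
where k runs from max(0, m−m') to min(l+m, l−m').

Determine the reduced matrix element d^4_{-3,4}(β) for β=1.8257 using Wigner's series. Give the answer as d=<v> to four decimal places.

d=0.3358

d^4_{-3,4}(β=1.8257) via Wigner's sum:
With c≡cos(β/2)=0.611493 and s≡sin(β/2)=0.791250, N=[1·5040·40320·1]^{1/2}=14255.272709
Admissible k: 7..7 (factorial args all ≥0)
  k=7: (−1)^0·14255.2727/(5040)·0.6115^1·0.7912^7 = +0.335839
d^4_{-3,4}(1.8257) = +0.335839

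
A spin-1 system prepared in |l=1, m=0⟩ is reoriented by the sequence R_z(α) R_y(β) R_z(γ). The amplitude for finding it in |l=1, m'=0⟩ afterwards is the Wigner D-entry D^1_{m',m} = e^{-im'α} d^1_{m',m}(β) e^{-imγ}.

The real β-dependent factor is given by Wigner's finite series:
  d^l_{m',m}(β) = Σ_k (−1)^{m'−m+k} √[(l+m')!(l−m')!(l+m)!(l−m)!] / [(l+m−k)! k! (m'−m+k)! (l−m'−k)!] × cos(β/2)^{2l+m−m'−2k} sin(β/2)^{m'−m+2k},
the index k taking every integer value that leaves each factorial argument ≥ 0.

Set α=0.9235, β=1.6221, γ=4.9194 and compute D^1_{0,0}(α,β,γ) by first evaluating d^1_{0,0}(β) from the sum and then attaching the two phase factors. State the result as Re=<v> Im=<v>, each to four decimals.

Re=-0.0513 Im=0.0000

First d^1_{0,0}(β=1.6221), then the phase factors e^{-i(0)α} and e^{-i(0)γ}:
With c≡cos(β/2)=0.688738 and s≡sin(β/2)=0.725011, N=[1·1·1·1]^{1/2}=1.000000
k: max(0,(0)−(0))=0 … min(1+(0),1−(0))=1
  k=0: (−1)^0·1.0000/(1)·0.6887^2·0.7250^0 = +0.474359
  k=1: (−1)^1·1.0000/(1)·0.6887^0·0.7250^2 = -0.525641
d^1_{0,0}(1.6221) = +0.474359 -0.525641 = -0.051281
D = (+1.000000+0.000000i)·(-0.051281)·(+1.000000+0.000000i) = -0.051281+0.000000i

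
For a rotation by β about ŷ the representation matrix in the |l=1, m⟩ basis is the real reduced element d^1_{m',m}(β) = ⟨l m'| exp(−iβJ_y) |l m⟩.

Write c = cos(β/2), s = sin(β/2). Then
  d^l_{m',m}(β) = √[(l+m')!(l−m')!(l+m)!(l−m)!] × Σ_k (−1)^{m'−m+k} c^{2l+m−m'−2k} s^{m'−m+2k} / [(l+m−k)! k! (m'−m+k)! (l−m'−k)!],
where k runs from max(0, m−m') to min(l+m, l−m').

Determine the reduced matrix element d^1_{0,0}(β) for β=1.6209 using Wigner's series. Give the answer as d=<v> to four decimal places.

d=-0.0501

d^1_{0,0}(β=1.6209) via Wigner's sum:
Half-angle: c=0.689172, s=0.724597. N=√(1·1·1·1)=1.000000
The bounds max(0,m−m')=0 and min(l+m,l−m')=1 give 2 terms
  k=0: (−1)^0·1.0000/(1)·0.6892^2·0.7246^0 = +0.474959
  k=1: (−1)^1·1.0000/(1)·0.6892^0·0.7246^2 = -0.525041
d^1_{0,0}(1.6209) = +0.474959 -0.525041 = -0.050083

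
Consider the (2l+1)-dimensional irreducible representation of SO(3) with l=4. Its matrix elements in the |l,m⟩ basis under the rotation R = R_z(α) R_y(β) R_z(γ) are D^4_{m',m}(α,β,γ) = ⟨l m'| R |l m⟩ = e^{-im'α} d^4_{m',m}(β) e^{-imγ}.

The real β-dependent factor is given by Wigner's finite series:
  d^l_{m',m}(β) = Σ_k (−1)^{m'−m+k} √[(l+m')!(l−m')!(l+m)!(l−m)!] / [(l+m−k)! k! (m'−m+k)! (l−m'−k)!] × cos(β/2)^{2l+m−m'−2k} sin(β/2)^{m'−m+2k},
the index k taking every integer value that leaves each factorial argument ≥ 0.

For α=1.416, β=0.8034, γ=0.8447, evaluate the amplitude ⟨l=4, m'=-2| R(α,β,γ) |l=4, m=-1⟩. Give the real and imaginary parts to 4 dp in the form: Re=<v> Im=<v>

Re=-0.1647 Im=-0.0976

First d^4_{-2,-1}(β=0.8034), then the phase factors e^{-i(-2)α} and e^{-i(-1)γ}:
Half-angle: c=0.920398, s=0.390984. N=√(2·720·6·120)=1018.233765
k: max(0,(-1)−(-2))=1 … min(4+(-1),4−(-2))=3
  k=1: (−1)^0·1018.2338/(240)·0.9204^7·0.3910^1 = +0.928161
  k=2: (−1)^1·1018.2338/(48)·0.9204^5·0.3910^3 = -0.837451
  k=3: (−1)^2·1018.2338/(72)·0.9204^3·0.3910^5 = +0.100747
d^4_{-2,-1}(0.8034) = +0.928161 -0.837451 +0.100747 = +0.191458
Phases: e^{-i·(-2)·1.416}=-0.952458+0.304671i, e^{-i·(-1)·0.8447}=+0.663956+0.747772i ⇒ D=-0.164694-0.097631i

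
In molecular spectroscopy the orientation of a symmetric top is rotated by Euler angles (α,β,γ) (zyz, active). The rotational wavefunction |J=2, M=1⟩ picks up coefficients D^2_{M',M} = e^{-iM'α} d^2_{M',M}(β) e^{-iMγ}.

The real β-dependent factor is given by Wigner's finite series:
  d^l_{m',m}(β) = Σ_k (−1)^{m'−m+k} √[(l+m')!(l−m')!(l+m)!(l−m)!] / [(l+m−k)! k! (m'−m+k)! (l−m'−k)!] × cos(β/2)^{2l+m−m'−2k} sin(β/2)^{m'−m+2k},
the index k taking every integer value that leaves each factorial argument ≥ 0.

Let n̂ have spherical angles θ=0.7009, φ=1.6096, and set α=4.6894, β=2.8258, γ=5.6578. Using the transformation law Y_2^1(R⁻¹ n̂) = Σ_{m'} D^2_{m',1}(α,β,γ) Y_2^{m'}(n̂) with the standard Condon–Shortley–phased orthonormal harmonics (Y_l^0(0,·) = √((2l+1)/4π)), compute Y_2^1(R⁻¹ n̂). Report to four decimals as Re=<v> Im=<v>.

Re=0.2340 Im=0.1338

Need the full column D^2_{m',1} for m'=−2..2 at α=4.6894, β=2.8258, γ=5.6578.
cos(β/2)=0.157241, sin(β/2)=0.987560
d^2_{-2,1}: single k=3 term ⇒ +0.302891;  D = -0.253456-0.165841i
d^2_{-1,1}: k∈[2..3] ⇒ +0.072340 -0.951162 = -0.878822;  D = -0.497957+0.724132i
d^2_{0,1}: k∈[1..2] ⇒ +0.009405 -0.370965 = -0.361560;  D = -0.293130-0.211661i
d^2_{1,1}: k∈[0..1] ⇒ +0.000611 -0.072340 = -0.071729;  D = +0.043317-0.057173i
d^2_{2,1}: single k=0 term ⇒ -0.007679;  D = +0.006012+0.004777i
Y_2^{m'}(θ=0.7009,φ=1.6096) and Σ D·Y over m':
  (-0.2535-0.1658i)·(-0.1602+0.0125i)  (-0.4980+0.7241i)·(-0.0148-0.3805i)  (-0.2931-0.2117i)·(+0.2373+0.0000i)  (+0.0433-0.0572i)·(+0.0148-0.3805i)  (+0.0060+0.0048i)·(-0.1602-0.0125i)
Y_2^1(R⁻¹ n̂) = +0.233971+0.133789i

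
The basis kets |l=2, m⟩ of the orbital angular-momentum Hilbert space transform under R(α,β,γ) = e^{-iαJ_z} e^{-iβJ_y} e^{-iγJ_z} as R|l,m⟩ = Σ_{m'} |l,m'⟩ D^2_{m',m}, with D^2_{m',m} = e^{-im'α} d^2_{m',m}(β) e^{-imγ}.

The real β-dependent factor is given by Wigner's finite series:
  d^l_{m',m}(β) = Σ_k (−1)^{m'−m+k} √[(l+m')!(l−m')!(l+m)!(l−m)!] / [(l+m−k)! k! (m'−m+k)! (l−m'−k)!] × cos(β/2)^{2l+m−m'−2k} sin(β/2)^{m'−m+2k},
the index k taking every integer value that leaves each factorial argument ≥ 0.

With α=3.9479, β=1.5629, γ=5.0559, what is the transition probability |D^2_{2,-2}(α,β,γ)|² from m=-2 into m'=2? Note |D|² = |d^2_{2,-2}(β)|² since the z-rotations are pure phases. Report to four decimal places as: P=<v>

Split into d^2_{2,-2}(β=1.5629) × two z-phases.
c=cos(1.5629/2)=0.709893, s=sin(1.5629/2)=0.704310; N=√[24·1·1·24]=24.000000
Admissible k: 0..0 (factorial args all ≥0)
  k=0: (−1)^4·24.0000/(24)·0.7099^0·0.7043^4 = +0.246067
d^2_{2,-2}(1.5629) = +0.246067
|D^2_{2,-2}|² = |d^2_{2,-2}(β)|² = (+0.246067)² = 0.060549 (the z-rotation phases have unit modulus)

P=0.0605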